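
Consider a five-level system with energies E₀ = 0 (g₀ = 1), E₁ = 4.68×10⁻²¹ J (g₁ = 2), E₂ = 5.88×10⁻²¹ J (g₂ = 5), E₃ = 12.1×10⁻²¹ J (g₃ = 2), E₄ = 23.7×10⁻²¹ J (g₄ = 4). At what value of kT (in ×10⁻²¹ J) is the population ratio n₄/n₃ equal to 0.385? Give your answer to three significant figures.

n₄/n₃ = (g₄/g₃) exp[−(E₄−E₃)/kT] = 0.385.
⇒ (E₄−E₃)/kT = ln((4/2)/0.385) = ln(5.1948) = 1.6477.
kT = 11.6 ×10⁻²¹ J / 1.6477 = 7.04 ×10⁻²¹ J.

7.04 ×10⁻²¹ J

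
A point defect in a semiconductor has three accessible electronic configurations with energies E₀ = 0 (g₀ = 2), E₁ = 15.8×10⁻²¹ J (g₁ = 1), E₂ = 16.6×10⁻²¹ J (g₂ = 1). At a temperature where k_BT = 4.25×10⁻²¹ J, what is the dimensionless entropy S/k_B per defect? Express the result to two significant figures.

Eᵢ/kT = 0, 3.718, 3.906.
Z = Σ gᵢe^(−Eᵢ/kT) = 2·e^(−0) + 1·e^(−3.718) + 1·e^(−3.906) = 2.000 + 0.02428 + 0.02012 = 2.044.
⟨E⟩ = Σ EᵢPᵢ = 0.3511 ×10⁻²¹ J.
S/k_B = ln Z + ⟨E⟩/kT = ln(2.044) + 0.3511/4.25 = 0.7149 + 0.08261 = 0.80.

0.80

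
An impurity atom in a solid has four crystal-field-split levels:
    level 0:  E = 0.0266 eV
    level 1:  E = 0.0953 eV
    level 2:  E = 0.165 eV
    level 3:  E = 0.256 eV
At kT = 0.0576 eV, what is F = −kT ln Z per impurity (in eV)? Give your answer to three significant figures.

Eᵢ/kT = 0.46181, 1.6545, 2.8646, 4.4444.
Z = Σ e^(−Eᵢ/kT) = e^(−0.46181) + e^(−1.6545) + e^(−2.8646) + e^(−4.4444) = 0.63014 + 0.19119 + 0.057006 + 0.011744 = 0.89008.
F = −kT ln Z = −0.0576 × ln(0.89008) = −0.0576 × -0.11644 = 0.00671 eV.

0.00671 eV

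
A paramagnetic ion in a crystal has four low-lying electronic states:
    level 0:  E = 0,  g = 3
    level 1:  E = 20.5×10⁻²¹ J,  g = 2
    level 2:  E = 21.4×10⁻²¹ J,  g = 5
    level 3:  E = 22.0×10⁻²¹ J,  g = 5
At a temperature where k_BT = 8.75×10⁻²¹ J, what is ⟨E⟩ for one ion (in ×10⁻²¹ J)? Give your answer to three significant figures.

5.49 ×10⁻²¹ J

Eᵢ/kT = 0, 2.3429, 2.4457, 2.5143.
Z = Σ gᵢe^(−Eᵢ/kT) = 3·e^(−0) + 2·e^(−2.3429) + 5·e^(−2.4457) + 5·e^(−2.5143) = 3.0000 + 0.19210 + 0.43333 + 0.40460 = 4.0300.
⟨E⟩ = Σ Eᵢ gᵢe^(−Eᵢ/kT) / Z = (0·3.0000 + 20.5·0.19210 + 21.4·0.43333 + 22.0·0.40460) / 4.0300 = 5.49 ×10⁻²¹ J.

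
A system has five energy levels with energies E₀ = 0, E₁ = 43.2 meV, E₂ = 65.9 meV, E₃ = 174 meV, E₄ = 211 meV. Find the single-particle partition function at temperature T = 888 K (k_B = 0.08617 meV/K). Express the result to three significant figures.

Z = 2.16

k_BT = 0.08617 × 888 K = 76.519 meV.
Eᵢ/kT = 0, 0.56457, 0.86122, 2.2739, 2.7575.
Z = Σ e^(−Eᵢ/kT) = e^(−0) + e^(−0.56457) + e^(−0.86122) + e^(−2.2739) + e^(−2.7575) = 1.0000 + 0.56860 + 0.42265 + 0.10291 + 0.063450 = 2.1576.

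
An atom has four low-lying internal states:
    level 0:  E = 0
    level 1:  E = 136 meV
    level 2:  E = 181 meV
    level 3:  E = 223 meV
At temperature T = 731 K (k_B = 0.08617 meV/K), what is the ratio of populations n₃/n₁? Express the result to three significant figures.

k_BT = 0.08617 × 731 K = 62.990 meV.
n₃/n₁ = exp[−(E₃−E₁)/kT] = exp(−(87 meV)/(62.990 meV)) = exp(-1.3812) = 0.251.

0.251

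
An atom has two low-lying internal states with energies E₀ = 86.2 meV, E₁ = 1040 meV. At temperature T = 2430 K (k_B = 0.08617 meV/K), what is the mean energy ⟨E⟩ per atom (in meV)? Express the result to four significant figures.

k_BT = 0.08617 × 2430 K = 209.393 meV.
Eᵢ/kT = 0.411666, 4.96674.
Z = Σ e^(−Eᵢ/kT) = e^(−0.411666) + e^(−4.96674) = 0.662546 + 0.00696582 = 0.669512.
⟨E⟩ = Σ Eᵢ e^(−Eᵢ/kT) / Z = (86.2·0.662546 + 1040·0.00696582) / 0.669512 = 96.12 meV.

96.12 meV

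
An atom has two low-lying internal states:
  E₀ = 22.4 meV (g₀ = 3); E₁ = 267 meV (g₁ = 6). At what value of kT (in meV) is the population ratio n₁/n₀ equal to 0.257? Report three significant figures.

119 meV

n₁/n₀ = (g₁/g₀) exp[−(E₁−E₀)/kT] = 0.257.
⇒ (E₁−E₀)/kT = ln((6/3)/0.257) = ln(7.7821) = 2.0518.
kT = 244.6 meV / 2.0518 = 119 meV.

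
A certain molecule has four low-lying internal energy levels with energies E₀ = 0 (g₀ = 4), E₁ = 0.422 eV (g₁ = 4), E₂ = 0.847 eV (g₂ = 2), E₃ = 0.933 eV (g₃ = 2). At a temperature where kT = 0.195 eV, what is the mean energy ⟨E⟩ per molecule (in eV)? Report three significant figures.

Eᵢ/kT = 0, 2.1641, 4.3436, 4.7846.
Z = Σ gᵢe^(−Eᵢ/kT) = 4·e^(−0) + 4·e^(−2.1641) + 2·e^(−4.3436) + 2·e^(−4.7846) = 4.0000 + 0.45941 + 0.025979 + 0.016715 = 4.5021.
⟨E⟩ = Σ Eᵢ gᵢe^(−Eᵢ/kT) / Z = (0·4.0000 + 0.422·0.45941 + 0.847·0.025979 + 0.933·0.016715) / 4.5021 = 0.0514 eV.

0.0514 eV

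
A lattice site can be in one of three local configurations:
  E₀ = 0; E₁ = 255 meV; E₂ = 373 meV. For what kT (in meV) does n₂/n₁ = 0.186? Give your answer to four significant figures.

n₂/n₁ = exp[−(E₂−E₁)/kT] = 0.186.
⇒ (E₂−E₁)/kT = ln(1/0.186) = ln(5.37634) = 1.68201.
kT = 118 meV / 1.68201 = 70.15 meV.

70.15 meV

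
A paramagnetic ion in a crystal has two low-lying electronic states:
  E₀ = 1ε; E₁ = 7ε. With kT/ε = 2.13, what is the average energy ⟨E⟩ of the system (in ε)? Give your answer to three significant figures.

Eᵢ/kT = 0.46948, 3.2864.
Z = Σ e^(−Eᵢ/kT) = e^(−0.46948) + e^(−3.2864) = 0.62533 + 0.037388 = 0.66272.
⟨E⟩ = Σ Eᵢ e^(−Eᵢ/kT) / Z = (1·0.62533 + 7·0.037388) / 0.66272 = 1.34 ε.

1.34 ε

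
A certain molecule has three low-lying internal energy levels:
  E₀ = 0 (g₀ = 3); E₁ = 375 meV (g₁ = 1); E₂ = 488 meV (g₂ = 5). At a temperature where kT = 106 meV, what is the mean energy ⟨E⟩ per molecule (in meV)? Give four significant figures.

11.48 meV

Eᵢ/kT = 0, 3.53774, 4.60377.
Z = Σ gᵢe^(−Eᵢ/kT) = 3·e^(−0) + 1·e^(−3.53774) + 5·e^(−4.60377) = 3.00000 + 0.0290790 + 0.0500701 = 3.07915.
⟨E⟩ = Σ Eᵢ gᵢe^(−Eᵢ/kT) / Z = (0·3.00000 + 375·0.0290790 + 488·0.0500701) / 3.07915 = 11.48 meV.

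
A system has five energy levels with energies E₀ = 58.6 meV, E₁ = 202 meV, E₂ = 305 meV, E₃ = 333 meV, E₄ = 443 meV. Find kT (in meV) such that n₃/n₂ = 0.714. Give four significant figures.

n₃/n₂ = exp[−(E₃−E₂)/kT] = 0.714.
⇒ (E₃−E₂)/kT = ln(1/0.714) = ln(1.40056) = 0.336872.
kT = 28 meV / 0.336872 = 83.12 meV.

83.12 meV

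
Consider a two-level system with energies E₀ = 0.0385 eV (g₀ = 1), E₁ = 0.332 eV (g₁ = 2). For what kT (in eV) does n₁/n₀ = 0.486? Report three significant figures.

n₁/n₀ = (g₁/g₀) exp[−(E₁−E₀)/kT] = 0.486.
⇒ (E₁−E₀)/kT = ln((2/1)/0.486) = ln(4.1152) = 1.4147.
kT = 0.2935 eV / 1.4147 = 0.207 eV.

0.207 eV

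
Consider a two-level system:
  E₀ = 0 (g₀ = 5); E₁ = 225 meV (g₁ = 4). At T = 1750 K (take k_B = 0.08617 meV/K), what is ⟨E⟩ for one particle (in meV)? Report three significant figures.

k_BT = 0.08617 × 1750 K = 150.80 meV.
Eᵢ/kT = 0, 1.4920.
Z = Σ gᵢe^(−Eᵢ/kT) = 5·e^(−0) + 4·e^(−1.4920) = 5.0000 + 0.89969 = 5.8997.
⟨E⟩ = Σ Eᵢ gᵢe^(−Eᵢ/kT) / Z = (0·5.0000 + 225·0.89969) / 5.8997 = 34.3 meV.

34.3 meV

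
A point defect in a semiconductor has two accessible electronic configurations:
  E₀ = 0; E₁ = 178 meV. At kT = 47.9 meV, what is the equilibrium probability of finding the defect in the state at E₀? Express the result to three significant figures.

0.976

Eᵢ/kT = 0, 3.7161.
Z = Σ e^(−Eᵢ/kT) = e^(−0) + e^(−3.7161) = 1.0000 + 0.024329 = 1.0243.
P₀ = e^(−E₀/kT) / Z = 1.0000/1.0243 = 0.976.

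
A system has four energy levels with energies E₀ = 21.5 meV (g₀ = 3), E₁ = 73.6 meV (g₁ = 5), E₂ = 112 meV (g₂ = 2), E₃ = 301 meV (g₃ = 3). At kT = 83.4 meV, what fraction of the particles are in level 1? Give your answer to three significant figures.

0.415

Eᵢ/kT = 0.25779, 0.88249, 1.3429, 3.6091.
Z = Σ gᵢe^(−Eᵢ/kT) = 3·e^(−0.25779) + 5·e^(−0.88249) + 2·e^(−1.3429) + 3·e^(−3.6091) = 2.3183 + 2.0688 + 0.52217 + 0.081229 = 4.9905.
P₁ = g₁ e^(−E₁/kT) / Z = 2.0688/4.9905 = 0.415.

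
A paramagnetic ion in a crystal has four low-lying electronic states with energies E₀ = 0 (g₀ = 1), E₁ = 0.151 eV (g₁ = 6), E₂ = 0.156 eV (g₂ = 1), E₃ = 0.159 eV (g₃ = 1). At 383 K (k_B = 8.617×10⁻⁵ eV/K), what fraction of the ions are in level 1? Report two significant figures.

k_BT = 8.617×10⁻⁵ × 383 K = 0.03300 eV.
Eᵢ/kT = 0, 4.576, 4.727, 4.818.
Z = Σ gᵢe^(−Eᵢ/kT) = 1·e^(−0) + 6·e^(−4.576) + 1·e^(−4.727) + 1·e^(−4.818) = 1.000 + 0.06178 + 0.008853 + 0.008083 = 1.079.
P₁ = g₁ e^(−E₁/kT) / Z = 0.06178/1.079 = 0.057.

0.057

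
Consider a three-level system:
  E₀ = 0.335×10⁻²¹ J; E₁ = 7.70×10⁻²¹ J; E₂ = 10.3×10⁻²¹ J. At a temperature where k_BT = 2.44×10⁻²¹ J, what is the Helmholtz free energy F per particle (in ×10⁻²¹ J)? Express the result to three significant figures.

Eᵢ/kT = 0.13730, 3.1557, 4.2213.
Z = Σ e^(−Eᵢ/kT) = e^(−0.13730) + e^(−3.1557) + e^(−4.2213) = 0.87171 + 0.042609 + 0.014680 = 0.92900.
F = −kT ln Z = −2.44 × ln(0.92900) = −2.44 × -0.073647 = 0.180 ×10⁻²¹ J.

0.180 ×10⁻²¹ J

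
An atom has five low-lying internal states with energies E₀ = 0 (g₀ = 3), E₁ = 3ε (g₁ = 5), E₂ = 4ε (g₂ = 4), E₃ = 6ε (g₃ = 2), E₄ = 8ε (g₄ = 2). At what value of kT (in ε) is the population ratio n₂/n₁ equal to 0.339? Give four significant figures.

1.165 ε

n₂/n₁ = (g₂/g₁) exp[−(E₂−E₁)/kT] = 0.339.
⇒ (E₂−E₁)/kT = ln((4/5)/0.339) = ln(2.35988) = 0.858611.
kT = 1ε / 0.858611 = 1.165 ε.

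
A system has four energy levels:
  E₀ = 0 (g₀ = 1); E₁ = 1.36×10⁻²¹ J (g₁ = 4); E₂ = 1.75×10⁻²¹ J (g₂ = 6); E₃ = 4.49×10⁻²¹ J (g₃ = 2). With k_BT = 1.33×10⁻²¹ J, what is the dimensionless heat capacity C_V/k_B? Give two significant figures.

0.37

Eᵢ/kT = 0, 1.023, 1.316, 3.376.
Z = Σ gᵢe^(−Eᵢ/kT) = 1·e^(−0) + 4·e^(−1.023) + 6·e^(−1.316) + 2·e^(−3.376) = 1.000 + 1.438 + 1.609 + 0.06837 = 4.115.
⟨E⟩ = 1.234, ⟨E²⟩ = 2.179.
C_V/k_B = (⟨E²⟩ − ⟨E⟩²)/(kT)² = (2.179 − 1.523)/1.769 = 0.37.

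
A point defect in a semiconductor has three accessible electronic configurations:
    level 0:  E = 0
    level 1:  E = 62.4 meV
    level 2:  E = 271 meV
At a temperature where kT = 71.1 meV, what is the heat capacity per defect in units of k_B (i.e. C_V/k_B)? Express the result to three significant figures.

Eᵢ/kT = 0, 0.87764, 3.8115.
Z = Σ e^(−Eᵢ/kT) = e^(−0) + e^(−0.87764) + e^(−3.8115) = 1.0000 + 0.41576 + 0.022115 = 1.4379.
⟨E⟩ = 22.211 meV, ⟨E²⟩ = 2255.4 meV².
C_V/k_B = (⟨E²⟩ − ⟨E⟩²)/(kT)² = (2255.4 − 493.33)/5055.2 = 0.349.

0.349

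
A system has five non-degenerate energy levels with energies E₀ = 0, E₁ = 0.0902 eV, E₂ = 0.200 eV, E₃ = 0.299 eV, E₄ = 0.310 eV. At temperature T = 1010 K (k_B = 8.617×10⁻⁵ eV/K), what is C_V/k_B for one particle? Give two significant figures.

k_BT = 8.617×10⁻⁵ × 1010 K = 0.08703 eV.
Eᵢ/kT = 0, 1.036, 2.298, 3.436, 3.562.
Z = Σ e^(−Eᵢ/kT) = e^(−0) + e^(−1.036) + e^(−2.298) + e^(−3.436) + e^(−3.562) = 1.000 + 0.3549 + 0.1005 + 0.03219 + 0.02838 = 1.516.
⟨E⟩ = 0.04653 eV, ⟨E²⟩ = 0.008254 eV².
C_V/k_B = (⟨E²⟩ − ⟨E⟩²)/(kT)² = (0.008254 − 0.002165)/0.007574 = 0.80.

0.80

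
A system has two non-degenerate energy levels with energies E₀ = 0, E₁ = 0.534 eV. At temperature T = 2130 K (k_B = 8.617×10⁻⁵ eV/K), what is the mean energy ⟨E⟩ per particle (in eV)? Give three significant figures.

k_BT = 8.617×10⁻⁵ × 2130 K = 0.18354 eV.
Eᵢ/kT = 0, 2.9094.
Z = Σ e^(−Eᵢ/kT) = e^(−0) + e^(−2.9094) = 1.0000 + 0.054508 = 1.0545.
⟨E⟩ = Σ Eᵢ e^(−Eᵢ/kT) / Z = (0·1.0000 + 0.534·0.054508) / 1.0545 = 0.0276 eV.

0.0276 eV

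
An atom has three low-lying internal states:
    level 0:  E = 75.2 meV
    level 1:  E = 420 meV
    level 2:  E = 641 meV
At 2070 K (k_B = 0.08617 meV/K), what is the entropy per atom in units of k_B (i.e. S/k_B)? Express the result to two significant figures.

0.52

k_BT = 0.08617 × 2070 K = 178.4 meV.
Eᵢ/kT = 0.4215, 2.354, 3.593.
Z = Σ e^(−Eᵢ/kT) = e^(−0.4215) + e^(−2.354) + e^(−3.593) = 0.6561 + 0.09499 + 0.02752 = 0.7786.
⟨E⟩ = Σ EᵢPᵢ = 137.3 meV.
S/k_B = ln Z + ⟨E⟩/kT = ln(0.7786) + 137.3/178.4 = -0.2503 + 0.7696 = 0.52.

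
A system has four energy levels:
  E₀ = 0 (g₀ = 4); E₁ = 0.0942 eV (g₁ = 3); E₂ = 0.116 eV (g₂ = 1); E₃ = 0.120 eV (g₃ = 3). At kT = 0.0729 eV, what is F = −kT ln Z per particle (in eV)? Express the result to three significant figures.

-0.126 eV

Eᵢ/kT = 0, 1.2922, 1.5912, 1.6461.
Z = Σ gᵢe^(−Eᵢ/kT) = 4·e^(−0) + 3·e^(−1.2922) + 1·e^(−1.5912) + 3·e^(−1.6461) = 4.0000 + 0.82400 + 0.20368 + 0.57840 = 5.6061.
F = −kT ln Z = −0.0729 × ln(5.6061) = −0.0729 × 1.7239 = -0.126 eV.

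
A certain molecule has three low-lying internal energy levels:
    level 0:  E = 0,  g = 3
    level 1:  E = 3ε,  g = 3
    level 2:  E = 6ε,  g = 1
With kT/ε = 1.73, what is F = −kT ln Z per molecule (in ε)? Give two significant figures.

-2.2 ε

Eᵢ/kT = 0, 1.734, 3.468.
Z = Σ gᵢe^(−Eᵢ/kT) = 3·e^(−0) + 3·e^(−1.734) + 1·e^(−3.468) = 3.000 + 0.5297 + 0.03118 = 3.561.
F = −kT ln Z = −1.73 × ln(3.561) = −1.73 × 1.270 = -2.2 ε.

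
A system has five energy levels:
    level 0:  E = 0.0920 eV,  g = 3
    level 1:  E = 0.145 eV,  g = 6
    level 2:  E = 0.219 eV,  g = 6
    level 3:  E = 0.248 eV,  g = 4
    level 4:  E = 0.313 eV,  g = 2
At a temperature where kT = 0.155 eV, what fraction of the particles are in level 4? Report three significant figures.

0.0406

Eᵢ/kT = 0.59355, 0.93548, 1.4129, 1.6000, 2.0194.
Z = Σ gᵢe^(−Eᵢ/kT) = 3·e^(−0.59355) + 6·e^(−0.93548) + 6·e^(−1.4129) + 4·e^(−1.6000) + 2·e^(−2.0194) = 1.6571 + 2.3544 + 1.4606 + 0.80759 + 0.26547 = 6.5452.
P₄ = g₄ e^(−E₄/kT) / Z = 0.26547/6.5452 = 0.0406.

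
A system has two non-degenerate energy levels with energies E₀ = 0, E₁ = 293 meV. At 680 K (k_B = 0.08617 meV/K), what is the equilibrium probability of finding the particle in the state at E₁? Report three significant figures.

0.00669

k_BT = 0.08617 × 680 K = 58.596 meV.
Eᵢ/kT = 0, 5.0003.
Z = Σ e^(−Eᵢ/kT) = e^(−0) + e^(−5.0003) = 1.0000 + 0.0067359 = 1.0067.
P₁ = e^(−E₁/kT) / Z = 0.0067359/1.0067 = 0.00669.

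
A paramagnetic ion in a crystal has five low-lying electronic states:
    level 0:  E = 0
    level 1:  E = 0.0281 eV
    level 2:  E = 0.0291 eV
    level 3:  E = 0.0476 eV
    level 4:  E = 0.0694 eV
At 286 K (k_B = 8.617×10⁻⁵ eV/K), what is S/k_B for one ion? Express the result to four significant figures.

k_BT = 8.617×10⁻⁵ × 286 K = 0.0246446 eV.
Eᵢ/kT = 0, 1.14021, 1.18079, 1.93146, 2.81603.
Z = Σ e^(−Eᵢ/kT) = e^(−0) + e^(−1.14021) + e^(−1.18079) + e^(−1.93146) + e^(−2.81603) = 1.00000 + 0.319752 + 0.307036 + 0.144936 + 0.0598430 = 1.83157.
⟨E⟩ = Σ EᵢPᵢ = 0.0158180 eV.
S/k_B = ln Z + ⟨E⟩/kT = ln(1.83157) + 0.0158180/0.0246446 = 0.605174 + 0.641844 = 1.247.

1.247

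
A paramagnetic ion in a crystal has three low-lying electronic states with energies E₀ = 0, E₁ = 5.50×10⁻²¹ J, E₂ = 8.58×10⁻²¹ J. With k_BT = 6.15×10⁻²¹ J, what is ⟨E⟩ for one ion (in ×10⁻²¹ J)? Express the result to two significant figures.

Eᵢ/kT = 0, 0.8943, 1.395.
Z = Σ e^(−Eᵢ/kT) = e^(−0) + e^(−0.8943) + e^(−1.395) = 1.000 + 0.4089 + 0.2478 = 1.657.
⟨E⟩ = Σ Eᵢ e^(−Eᵢ/kT) / Z = (0·1.000 + 5.50·0.4089 + 8.58·0.2478) / 1.657 = 2.6 ×10⁻²¹ J.

2.6 ×10⁻²¹ J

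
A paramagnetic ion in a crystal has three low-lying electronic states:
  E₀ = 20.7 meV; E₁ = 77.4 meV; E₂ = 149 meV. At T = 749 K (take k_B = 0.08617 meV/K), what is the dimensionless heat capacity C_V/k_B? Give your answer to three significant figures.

k_BT = 0.08617 × 749 K = 64.541 meV.
Eᵢ/kT = 0.32073, 1.1992, 2.3086.
Z = Σ e^(−Eᵢ/kT) = e^(−0.32073) + e^(−1.1992) + e^(−2.3086) = 0.72562 + 0.30144 + 0.099400 = 1.1265.
⟨E⟩ = 47.193 meV, ⟨E²⟩ = 3838.0 meV².
C_V/k_B = (⟨E²⟩ − ⟨E⟩²)/(kT)² = (3838.0 − 2227.2)/4165.5 = 0.387.

0.387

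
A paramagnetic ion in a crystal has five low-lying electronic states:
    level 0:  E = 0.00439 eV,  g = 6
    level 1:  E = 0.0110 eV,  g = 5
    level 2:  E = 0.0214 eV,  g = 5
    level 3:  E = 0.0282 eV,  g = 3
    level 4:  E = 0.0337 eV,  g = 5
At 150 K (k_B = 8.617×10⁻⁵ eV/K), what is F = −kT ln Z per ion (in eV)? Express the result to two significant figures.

k_BT = 8.617×10⁻⁵ × 150 K = 0.01293 eV.
Eᵢ/kT = 0.3395, 0.8507, 1.655, 2.181, 2.606.
Z = Σ gᵢe^(−Eᵢ/kT) = 6·e^(−0.3395) + 5·e^(−0.8507) + 5·e^(−1.655) + 3·e^(−2.181) + 5·e^(−2.606) = 4.273 + 2.136 + 0.9555 + 0.3388 + 0.3691 = 8.072.
F = −kT ln Z = −0.01293 × ln(8.072) = −0.01293 × 2.088 = -0.027 eV.

-0.027 eV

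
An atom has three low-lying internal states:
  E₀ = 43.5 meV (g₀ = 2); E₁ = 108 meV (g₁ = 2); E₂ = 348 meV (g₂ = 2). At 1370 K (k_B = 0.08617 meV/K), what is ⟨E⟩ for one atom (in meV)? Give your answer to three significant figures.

k_BT = 0.08617 × 1370 K = 118.05 meV.
Eᵢ/kT = 0.36849, 0.91487, 2.9479.
Z = Σ gᵢe^(−Eᵢ/kT) = 2·e^(−0.36849) + 2·e^(−0.91487) + 2·e^(−2.9479) = 1.3836 + 0.80114 + 0.10490 = 2.2896.
⟨E⟩ = Σ Eᵢ gᵢe^(−Eᵢ/kT) / Z = (43.5·1.3836 + 108·0.80114 + 348·0.10490) / 2.2896 = 80.0 meV.

80.0 meV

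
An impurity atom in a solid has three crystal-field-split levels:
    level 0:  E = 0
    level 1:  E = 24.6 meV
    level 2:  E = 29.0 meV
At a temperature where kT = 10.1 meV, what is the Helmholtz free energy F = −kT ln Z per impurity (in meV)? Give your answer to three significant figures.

Eᵢ/kT = 0, 2.4356, 2.8713.
Z = Σ e^(−Eᵢ/kT) = e^(−0) + e^(−2.4356) + e^(−2.8713) = 1.0000 + 0.087545 + 0.056625 = 1.1442.
F = −kT ln Z = −10.1 × ln(1.1442) = −10.1 × 0.13471 = -1.36 meV.

-1.36 meV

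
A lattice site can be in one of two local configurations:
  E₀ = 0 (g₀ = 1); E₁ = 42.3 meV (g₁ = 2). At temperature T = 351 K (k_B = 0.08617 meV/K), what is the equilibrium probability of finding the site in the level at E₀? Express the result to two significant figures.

k_BT = 0.08617 × 351 K = 30.25 meV.
Eᵢ/kT = 0, 1.398.
Z = Σ gᵢe^(−Eᵢ/kT) = 1·e^(−0) + 2·e^(−1.398) = 1.000 + 0.4942 = 1.494.
P₀ = g₀ e^(−E₀/kT) / Z = 1.000/1.494 = 0.67.

0.67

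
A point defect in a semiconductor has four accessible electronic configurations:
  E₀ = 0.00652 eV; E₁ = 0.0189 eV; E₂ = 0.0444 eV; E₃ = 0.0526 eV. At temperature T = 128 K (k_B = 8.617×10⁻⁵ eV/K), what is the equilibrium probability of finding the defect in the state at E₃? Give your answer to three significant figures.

0.0112

k_BT = 8.617×10⁻⁵ × 128 K = 0.011030 eV.
Eᵢ/kT = 0.59112, 1.7135, 4.0254, 4.7688.
Z = Σ e^(−Eᵢ/kT) = e^(−0.59112) + e^(−1.7135) + e^(−4.0254) + e^(−4.7688) = 0.55371 + 0.18023 + 0.017856 + 0.0084906 = 0.76029.
P₃ = e^(−E₃/kT) / Z = 0.0084906/0.76029 = 0.0112.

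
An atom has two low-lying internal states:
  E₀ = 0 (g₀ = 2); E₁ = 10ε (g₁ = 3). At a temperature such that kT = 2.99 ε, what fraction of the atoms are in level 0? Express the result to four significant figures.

0.9497

Eᵢ/kT = 0, 3.34448.
Z = Σ gᵢe^(−Eᵢ/kT) = 2·e^(−0) + 3·e^(−3.34448) = 2.00000 + 0.105836 = 2.10584.
P₀ = g₀ e^(−E₀/kT) / Z = 2.00000/2.10584 = 0.9497.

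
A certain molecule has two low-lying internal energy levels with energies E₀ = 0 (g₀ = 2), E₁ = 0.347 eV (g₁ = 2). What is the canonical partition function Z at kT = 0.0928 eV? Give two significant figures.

Eᵢ/kT = 0, 3.739.
Z = Σ gᵢe^(−Eᵢ/kT) = 2·e^(−0) + 2·e^(−3.739) = 2.000 + 0.04756 = 2.048.

Z = 2.0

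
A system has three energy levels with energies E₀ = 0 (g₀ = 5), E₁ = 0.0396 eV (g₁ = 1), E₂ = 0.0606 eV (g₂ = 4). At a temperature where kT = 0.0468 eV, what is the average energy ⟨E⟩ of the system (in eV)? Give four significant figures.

0.01278 eV

Eᵢ/kT = 0, 0.846154, 1.29487.
Z = Σ gᵢe^(−Eᵢ/kT) = 5·e^(−0) + 1·e^(−0.846154) + 4·e^(−1.29487) = 5.00000 + 0.429062 + 1.09573 = 6.52479.
⟨E⟩ = Σ Eᵢ gᵢe^(−Eᵢ/kT) / Z = (0·5.00000 + 0.0396·0.429062 + 0.0606·1.09573) / 6.52479 = 0.01278 eV.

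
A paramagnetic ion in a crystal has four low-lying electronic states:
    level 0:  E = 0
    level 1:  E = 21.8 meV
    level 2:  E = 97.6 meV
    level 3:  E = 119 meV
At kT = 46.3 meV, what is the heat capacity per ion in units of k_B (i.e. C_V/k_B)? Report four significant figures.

0.4816

Eᵢ/kT = 0, 0.470842, 2.10799, 2.57019.
Z = Σ e^(−Eᵢ/kT) = e^(−0) + e^(−0.470842) + e^(−2.10799) + e^(−2.57019) = 1.00000 + 0.624476 + 0.121482 + 0.0765210 = 1.82248.
⟨E⟩ = 18.9721 meV, ⟨E²⟩ = 1392.39 meV².
C_V/k_B = (⟨E²⟩ − ⟨E⟩²)/(kT)² = (1392.39 − 359.941)/2143.69 = 0.4816.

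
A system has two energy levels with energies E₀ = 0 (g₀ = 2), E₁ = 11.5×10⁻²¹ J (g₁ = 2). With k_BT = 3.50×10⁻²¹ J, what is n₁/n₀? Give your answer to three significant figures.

0.0374

n₁/n₀ = (g₁/g₀) exp[−(E₁−E₀)/kT] = (2/2) × exp(−(11.5 ×10⁻²¹ J)/(3.50 ×10⁻²¹ J)) = (2/2) × exp(-3.2857) = 0.0374.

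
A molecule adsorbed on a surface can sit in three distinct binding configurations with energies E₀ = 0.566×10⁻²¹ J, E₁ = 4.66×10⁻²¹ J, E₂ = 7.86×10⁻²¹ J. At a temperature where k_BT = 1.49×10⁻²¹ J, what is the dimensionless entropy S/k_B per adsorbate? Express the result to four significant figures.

0.2676

Eᵢ/kT = 0.379866, 3.12752, 5.27517.
Z = Σ e^(−Eᵢ/kT) = e^(−0.379866) + e^(−3.12752) + e^(−5.27517) = 0.683953 + 0.0438264 + 0.00511709 = 0.732896.
⟨E⟩ = Σ EᵢPᵢ = 0.861744 ×10⁻²¹ J.
S/k_B = ln Z + ⟨E⟩/kT = ln(0.732896) + 0.861744/1.49 = -0.310751 + 0.578352 = 0.2676.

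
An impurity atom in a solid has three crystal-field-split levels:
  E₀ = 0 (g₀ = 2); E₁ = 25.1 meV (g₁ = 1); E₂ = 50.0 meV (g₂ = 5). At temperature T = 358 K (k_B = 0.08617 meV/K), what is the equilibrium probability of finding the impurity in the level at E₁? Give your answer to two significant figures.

0.13

k_BT = 0.08617 × 358 K = 30.85 meV.
Eᵢ/kT = 0, 0.8136, 1.621.
Z = Σ gᵢe^(−Eᵢ/kT) = 2·e^(−0) + 1·e^(−0.8136) + 5·e^(−1.621) = 2.000 + 0.4433 + 0.9885 = 3.432.
P₁ = g₁ e^(−E₁/kT) / Z = 0.4433/3.432 = 0.13.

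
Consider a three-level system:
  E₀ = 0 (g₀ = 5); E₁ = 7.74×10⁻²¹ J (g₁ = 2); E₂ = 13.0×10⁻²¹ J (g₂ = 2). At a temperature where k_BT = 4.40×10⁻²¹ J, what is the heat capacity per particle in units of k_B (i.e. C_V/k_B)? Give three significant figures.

0.334

Eᵢ/kT = 0, 1.7591, 2.9545.
Z = Σ gᵢe^(−Eᵢ/kT) = 5·e^(−0) + 2·e^(−1.7591) + 2·e^(−2.9545) = 5.0000 + 0.34440 + 0.10421 = 5.4486.
⟨E⟩ = 0.73788, ⟨E²⟩ = 7.0190.
C_V/k_B = (⟨E²⟩ − ⟨E⟩²)/(kT)² = (7.0190 − 0.54447)/19.360 = 0.334.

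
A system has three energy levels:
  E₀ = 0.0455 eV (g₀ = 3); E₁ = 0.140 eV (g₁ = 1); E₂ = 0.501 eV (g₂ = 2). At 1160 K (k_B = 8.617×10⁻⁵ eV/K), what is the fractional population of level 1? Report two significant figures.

k_BT = 8.617×10⁻⁵ × 1160 K = 0.09996 eV.
Eᵢ/kT = 0.4552, 1.401, 5.012.
Z = Σ gᵢe^(−Eᵢ/kT) = 3·e^(−0.4552) + 1·e^(−1.401) + 2·e^(−5.012) = 1.903 + 0.2464 + 0.01332 = 2.163.
P₁ = g₁ e^(−E₁/kT) / Z = 0.2464/2.163 = 0.11.

0.11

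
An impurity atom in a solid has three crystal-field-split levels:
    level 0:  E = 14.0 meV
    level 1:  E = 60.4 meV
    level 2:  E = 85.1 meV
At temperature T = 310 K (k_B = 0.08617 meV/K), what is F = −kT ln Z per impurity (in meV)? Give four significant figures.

k_BT = 0.08617 × 310 K = 26.7127 meV.
Eᵢ/kT = 0.524095, 2.26110, 3.18575.
Z = Σ e^(−Eᵢ/kT) = e^(−0.524095) + e^(−2.26110) + e^(−3.18575) = 0.592091 + 0.104236 + 0.0413472 = 0.737674.
F = −kT ln Z = −26.7127 × ln(0.737674) = −26.7127 × -0.304253 = 8.127 meV.

8.127 meV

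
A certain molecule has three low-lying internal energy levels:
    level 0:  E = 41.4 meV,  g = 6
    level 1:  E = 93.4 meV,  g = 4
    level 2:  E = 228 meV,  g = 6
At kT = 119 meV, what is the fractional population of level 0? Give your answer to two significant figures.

0.61

Eᵢ/kT = 0.3479, 0.7849, 1.916.
Z = Σ gᵢe^(−Eᵢ/kT) = 6·e^(−0.3479) + 4·e^(−0.7849) + 6·e^(−1.916) = 4.237 + 1.825 + 0.8832 = 6.945.
P₀ = g₀ e^(−E₀/kT) / Z = 4.237/6.945 = 0.61.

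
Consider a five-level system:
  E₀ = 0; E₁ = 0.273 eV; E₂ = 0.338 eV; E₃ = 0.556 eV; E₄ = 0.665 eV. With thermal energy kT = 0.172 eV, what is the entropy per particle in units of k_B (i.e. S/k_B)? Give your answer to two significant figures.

Eᵢ/kT = 0, 1.587, 1.965, 3.233, 3.866.
Z = Σ e^(−Eᵢ/kT) = e^(−0) + e^(−1.587) + e^(−1.965) + e^(−3.233) + e^(−3.866) = 1.000 + 0.2045 + 0.1402 + 0.03944 + 0.02094 = 1.405.
⟨E⟩ = Σ EᵢPᵢ = 0.09898 eV.
S/k_B = ln Z + ⟨E⟩/kT = ln(1.405) + 0.09898/0.172 = 0.3400 + 0.5755 = 0.92.

0.92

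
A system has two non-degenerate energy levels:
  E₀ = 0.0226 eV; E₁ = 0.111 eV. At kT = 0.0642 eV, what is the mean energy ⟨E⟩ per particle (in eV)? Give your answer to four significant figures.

Eᵢ/kT = 0.352025, 1.72897.
Z = Σ e^(−Eᵢ/kT) = e^(−0.352025) + e^(−1.72897) = 0.703263 + 0.177467 = 0.880730.
⟨E⟩ = Σ Eᵢ e^(−Eᵢ/kT) / Z = (0.0226·0.703263 + 0.111·0.177467) / 0.880730 = 0.04041 eV.

0.04041 eV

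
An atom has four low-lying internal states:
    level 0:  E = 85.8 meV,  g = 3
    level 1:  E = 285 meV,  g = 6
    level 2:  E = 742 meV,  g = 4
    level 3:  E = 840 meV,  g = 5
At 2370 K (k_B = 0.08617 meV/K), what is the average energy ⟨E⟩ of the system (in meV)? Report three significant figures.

k_BT = 0.08617 × 2370 K = 204.22 meV.
Eᵢ/kT = 0.42014, 1.3956, 3.6333, 4.1132.
Z = Σ gᵢe^(−Eᵢ/kT) = 3·e^(−0.42014) + 6·e^(−1.3956) + 4·e^(−3.6333) + 5·e^(−4.1132) = 1.9709 + 1.4861 + 0.10572 + 0.081777 = 3.6445.
⟨E⟩ = Σ Eᵢ gᵢe^(−Eᵢ/kT) / Z = (85.8·1.9709 + 285·1.4861 + 742·0.10572 + 840·0.081777) / 3.6445 = 203 meV.

203 meV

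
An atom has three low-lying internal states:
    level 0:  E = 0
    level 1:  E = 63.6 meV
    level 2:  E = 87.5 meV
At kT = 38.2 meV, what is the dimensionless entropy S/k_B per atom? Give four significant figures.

0.6787

Eᵢ/kT = 0, 1.66492, 2.29058.
Z = Σ e^(−Eᵢ/kT) = e^(−0) + e^(−1.66492) + e^(−2.29058) = 1.00000 + 0.189206 + 0.101208 = 1.29041.
⟨E⟩ = Σ EᵢPᵢ = 16.1880 meV.
S/k_B = ln Z + ⟨E⟩/kT = ln(1.29041) + 16.1880/38.2 = 0.254960 + 0.423770 = 0.6787.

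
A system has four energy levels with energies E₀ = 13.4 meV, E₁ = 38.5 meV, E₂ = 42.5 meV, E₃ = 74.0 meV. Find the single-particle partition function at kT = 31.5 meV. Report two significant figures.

Eᵢ/kT = 0.4254, 1.222, 1.349, 2.349.
Z = Σ e^(−Eᵢ/kT) = e^(−0.4254) + e^(−1.222) + e^(−1.349) + e^(−2.349) = 0.6535 + 0.2946 + 0.2595 + 0.09546 = 1.303.

Z = 1.3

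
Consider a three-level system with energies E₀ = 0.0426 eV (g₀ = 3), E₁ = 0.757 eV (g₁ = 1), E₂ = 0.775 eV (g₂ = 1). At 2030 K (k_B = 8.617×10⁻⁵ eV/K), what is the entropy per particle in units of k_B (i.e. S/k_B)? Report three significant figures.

1.15

k_BT = 8.617×10⁻⁵ × 2030 K = 0.17493 eV.
Eᵢ/kT = 0.24353, 4.3274, 4.4303.
Z = Σ gᵢe^(−Eᵢ/kT) = 3·e^(−0.24353) + 1·e^(−4.3274) + 1·e^(−4.4303) = 2.3516 + 0.013202 + 0.011911 = 2.3767.
⟨E⟩ = Σ EᵢPᵢ = 0.050239 eV.
S/k_B = ln Z + ⟨E⟩/kT = ln(2.3767) + 0.050239/0.17493 = 0.86571 + 0.28719 = 1.15.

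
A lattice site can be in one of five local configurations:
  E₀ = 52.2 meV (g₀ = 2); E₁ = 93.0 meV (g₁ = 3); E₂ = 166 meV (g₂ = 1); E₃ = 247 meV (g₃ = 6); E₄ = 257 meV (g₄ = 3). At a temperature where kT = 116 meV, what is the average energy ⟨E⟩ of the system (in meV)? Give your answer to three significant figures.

126 meV

Eᵢ/kT = 0.45000, 0.80172, 1.4310, 2.1293, 2.2155.
Z = Σ gᵢe^(−Eᵢ/kT) = 2·e^(−0.45000) + 3·e^(−0.80172) + 1·e^(−1.4310) + 6·e^(−2.1293) + 3·e^(−2.2155) = 1.2753 + 1.3457 + 0.23907 + 0.71352 + 0.32730 = 3.9009.
⟨E⟩ = Σ Eᵢ gᵢe^(−Eᵢ/kT) / Z = (52.2·1.2753 + 93.0·1.3457 + 166·0.23907 + 247·0.71352 + 257·0.32730) / 3.9009 = 126 meV.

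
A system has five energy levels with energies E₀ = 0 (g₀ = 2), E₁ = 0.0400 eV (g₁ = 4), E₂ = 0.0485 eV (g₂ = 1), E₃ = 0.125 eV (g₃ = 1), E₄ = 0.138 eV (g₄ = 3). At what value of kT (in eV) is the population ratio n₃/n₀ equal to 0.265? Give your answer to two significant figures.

0.20 eV

n₃/n₀ = (g₃/g₀) exp[−(E₃−E₀)/kT] = 0.265.
⇒ (E₃−E₀)/kT = ln((1/2)/0.265) = ln(1.887) = 0.6350.
kT = 0.125 eV / 0.6350 = 0.20 eV.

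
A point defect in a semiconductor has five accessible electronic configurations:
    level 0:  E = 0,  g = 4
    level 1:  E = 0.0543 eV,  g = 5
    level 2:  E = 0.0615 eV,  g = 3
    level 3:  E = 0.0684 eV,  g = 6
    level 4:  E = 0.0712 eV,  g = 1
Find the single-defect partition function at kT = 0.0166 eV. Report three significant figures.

Z = 4.37

Eᵢ/kT = 0, 3.2711, 3.7048, 4.1205, 4.2892.
Z = Σ gᵢe^(−Eᵢ/kT) = 4·e^(−0) + 5·e^(−3.2711) + 3·e^(−3.7048) + 6·e^(−4.1205) + 1·e^(−4.2892) = 4.0000 + 0.18982 + 0.073815 + 0.097418 + 0.013716 = 4.3748.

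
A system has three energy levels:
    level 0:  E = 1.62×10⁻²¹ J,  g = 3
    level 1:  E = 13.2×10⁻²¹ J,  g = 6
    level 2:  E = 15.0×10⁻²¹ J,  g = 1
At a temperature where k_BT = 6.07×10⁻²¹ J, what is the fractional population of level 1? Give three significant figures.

0.223

Eᵢ/kT = 0.26689, 2.1746, 2.4712.
Z = Σ gᵢe^(−Eᵢ/kT) = 3·e^(−0.26689) + 6·e^(−2.1746) + 1·e^(−2.4712) = 2.2973 + 0.68192 + 0.084483 = 3.0637.
P₁ = g₁ e^(−E₁/kT) / Z = 0.68192/3.0637 = 0.223.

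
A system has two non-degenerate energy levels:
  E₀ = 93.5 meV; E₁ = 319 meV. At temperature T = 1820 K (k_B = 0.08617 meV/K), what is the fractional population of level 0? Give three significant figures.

0.808

k_BT = 0.08617 × 1820 K = 156.83 meV.
Eᵢ/kT = 0.59619, 2.0340.
Z = Σ e^(−Eᵢ/kT) = e^(−0.59619) + e^(−2.0340) = 0.55091 + 0.13081 = 0.68172.
P₀ = e^(−E₀/kT) / Z = 0.55091/0.68172 = 0.808.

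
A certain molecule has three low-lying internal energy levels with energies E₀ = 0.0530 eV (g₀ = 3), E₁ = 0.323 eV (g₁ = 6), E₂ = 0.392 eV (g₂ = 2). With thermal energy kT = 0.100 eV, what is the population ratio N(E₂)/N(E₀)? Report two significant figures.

n₂/n₀ = (g₂/g₀) exp[−(E₂−E₀)/kT] = (2/3) × exp(−(0.3390 eV)/(0.100 eV)) = (2/3) × exp(-3.390) = 0.022.

0.022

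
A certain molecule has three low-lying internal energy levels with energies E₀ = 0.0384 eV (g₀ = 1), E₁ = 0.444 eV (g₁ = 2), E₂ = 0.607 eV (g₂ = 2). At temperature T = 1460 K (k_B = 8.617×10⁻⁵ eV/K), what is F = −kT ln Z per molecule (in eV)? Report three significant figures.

k_BT = 8.617×10⁻⁵ × 1460 K = 0.12581 eV.
Eᵢ/kT = 0.30522, 3.5291, 4.8247.
Z = Σ gᵢe^(−Eᵢ/kT) = 1·e^(−0.30522) + 2·e^(−3.5291) + 2·e^(−4.8247) = 0.73696 + 0.058663 + 0.016058 = 0.81168.
F = −kT ln Z = −0.12581 × ln(0.81168) = −0.12581 × -0.20865 = 0.0263 eV.

0.0263 eV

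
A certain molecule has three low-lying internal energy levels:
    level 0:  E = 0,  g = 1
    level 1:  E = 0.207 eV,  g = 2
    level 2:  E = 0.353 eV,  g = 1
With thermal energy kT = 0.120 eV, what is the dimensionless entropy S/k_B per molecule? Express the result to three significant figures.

Eᵢ/kT = 0, 1.7250, 2.9417.
Z = Σ gᵢe^(−Eᵢ/kT) = 1·e^(−0) + 2·e^(−1.7250) + 1·e^(−2.9417) = 1.0000 + 0.35635 + 0.052776 = 1.4091.
⟨E⟩ = Σ EᵢPᵢ = 0.065570 eV.
S/k_B = ln Z + ⟨E⟩/kT = ln(1.4091) + 0.065570/0.120 = 0.34295 + 0.54642 = 0.889.

0.889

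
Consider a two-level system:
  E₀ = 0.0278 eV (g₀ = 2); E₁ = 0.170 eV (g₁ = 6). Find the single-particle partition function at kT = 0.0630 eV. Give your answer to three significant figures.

Z = 1.69

Eᵢ/kT = 0.44127, 2.6984.
Z = Σ gᵢe^(−Eᵢ/kT) = 2·e^(−0.44127) + 6·e^(−2.6984) = 1.2864 + 0.40388 = 1.6903.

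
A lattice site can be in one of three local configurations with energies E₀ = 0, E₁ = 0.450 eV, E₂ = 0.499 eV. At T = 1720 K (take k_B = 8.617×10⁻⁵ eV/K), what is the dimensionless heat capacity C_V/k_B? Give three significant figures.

0.712

k_BT = 8.617×10⁻⁵ × 1720 K = 0.14821 eV.
Eᵢ/kT = 0, 3.0362, 3.3668.
Z = Σ e^(−Eᵢ/kT) = e^(−0) + e^(−3.0362) + e^(−3.3668) = 1.0000 + 0.048017 + 0.034500 = 1.0825.
⟨E⟩ = 0.035864 eV, ⟨E²⟩ = 0.016918 eV².
C_V/k_B = (⟨E²⟩ − ⟨E⟩²)/(kT)² = (0.016918 − 0.0012862)/0.021966 = 0.712.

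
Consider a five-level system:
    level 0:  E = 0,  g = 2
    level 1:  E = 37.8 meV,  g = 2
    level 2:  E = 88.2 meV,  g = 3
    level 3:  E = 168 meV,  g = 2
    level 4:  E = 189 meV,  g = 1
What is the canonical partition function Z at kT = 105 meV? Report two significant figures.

Z = 5.3

Eᵢ/kT = 0, 0.3600, 0.8400, 1.600, 1.800.
Z = Σ gᵢe^(−Eᵢ/kT) = 2·e^(−0) + 2·e^(−0.3600) + 3·e^(−0.8400) + 2·e^(−1.600) + 1·e^(−1.800) = 2.000 + 1.395 + 1.295 + 0.4038 + 0.1653 = 5.259.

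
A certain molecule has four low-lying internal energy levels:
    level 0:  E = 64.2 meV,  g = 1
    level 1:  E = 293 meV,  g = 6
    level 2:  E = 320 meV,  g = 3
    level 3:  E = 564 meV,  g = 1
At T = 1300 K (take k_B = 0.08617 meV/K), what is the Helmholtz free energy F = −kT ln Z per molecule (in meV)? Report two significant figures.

-19 meV

k_BT = 0.08617 × 1300 K = 112.0 meV.
Eᵢ/kT = 0.5732, 2.616, 2.857, 5.036.
Z = Σ gᵢe^(−Eᵢ/kT) = 1·e^(−0.5732) + 6·e^(−2.616) + 3·e^(−2.857) + 1·e^(−5.036) = 0.5637 + 0.4386 + 0.1723 + 0.006500 = 1.181.
F = −kT ln Z = −112.0 × ln(1.181) = −112.0 × 0.1664 = -19 meV.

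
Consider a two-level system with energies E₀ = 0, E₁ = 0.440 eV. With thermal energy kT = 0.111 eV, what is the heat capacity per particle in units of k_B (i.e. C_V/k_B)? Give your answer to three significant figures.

Eᵢ/kT = 0, 3.9640.
Z = Σ e^(−Eᵢ/kT) = e^(−0) + e^(−3.9640) = 1.0000 + 0.018987 = 1.0190.
⟨E⟩ = 0.0081985 eV, ⟨E²⟩ = 0.0036073 eV².
C_V/k_B = (⟨E²⟩ − ⟨E⟩²)/(kT)² = (0.0036073 − 0.000067215)/0.012321 = 0.287.

0.287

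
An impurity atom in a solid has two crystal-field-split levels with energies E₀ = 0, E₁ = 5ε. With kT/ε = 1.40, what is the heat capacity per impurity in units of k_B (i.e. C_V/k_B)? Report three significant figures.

0.339

Eᵢ/kT = 0, 3.5714.
Z = Σ e^(−Eᵢ/kT) = e^(−0) + e^(−3.5714) = 1.0000 + 0.028116 = 1.0281.
⟨E⟩ = 0.13674 ε, ⟨E²⟩ = 0.68369 ε².
C_V/k_B = (⟨E²⟩ − ⟨E⟩²)/(kT)² = (0.68369 − 0.018698)/1.9600 = 0.339.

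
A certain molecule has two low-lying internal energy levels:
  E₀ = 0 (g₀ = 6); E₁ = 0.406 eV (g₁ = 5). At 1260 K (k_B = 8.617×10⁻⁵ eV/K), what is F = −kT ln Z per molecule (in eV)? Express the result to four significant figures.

k_BT = 8.617×10⁻⁵ × 1260 K = 0.108574 eV.
Eᵢ/kT = 0, 3.73939.
Z = Σ gᵢe^(−Eᵢ/kT) = 6·e^(−0) + 5·e^(−3.73939) = 6.00000 + 0.118843 = 6.11884.
F = −kT ln Z = −0.108574 × ln(6.11884) = −0.108574 × 1.81137 = -0.1967 eV.

-0.1967 eV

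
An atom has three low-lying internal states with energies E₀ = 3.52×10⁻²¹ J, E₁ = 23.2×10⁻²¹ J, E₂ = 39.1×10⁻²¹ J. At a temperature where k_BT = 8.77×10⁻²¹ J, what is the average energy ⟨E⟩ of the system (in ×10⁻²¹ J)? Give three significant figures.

5.93 ×10⁻²¹ J

Eᵢ/kT = 0.40137, 2.6454, 4.4584.
Z = Σ e^(−Eᵢ/kT) = e^(−0.40137) + e^(−2.6454) + e^(−4.4584) = 0.66940 + 0.070977 + 0.011581 = 0.75196.
⟨E⟩ = Σ Eᵢ e^(−Eᵢ/kT) / Z = (3.52·0.66940 + 23.2·0.070977 + 39.1·0.011581) / 0.75196 = 5.93 ×10⁻²¹ J.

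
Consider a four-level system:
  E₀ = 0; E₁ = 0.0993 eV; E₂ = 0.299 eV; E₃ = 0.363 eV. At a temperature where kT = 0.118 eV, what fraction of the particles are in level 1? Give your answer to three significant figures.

Eᵢ/kT = 0, 0.84153, 2.5339, 3.0763.
Z = Σ e^(−Eᵢ/kT) = e^(−0) + e^(−0.84153) + e^(−2.5339) + e^(−3.0763) = 1.0000 + 0.43105 + 0.079349 + 0.046130 = 1.5565.
P₁ = e^(−E₁/kT) / Z = 0.43105/1.5565 = 0.277.

0.277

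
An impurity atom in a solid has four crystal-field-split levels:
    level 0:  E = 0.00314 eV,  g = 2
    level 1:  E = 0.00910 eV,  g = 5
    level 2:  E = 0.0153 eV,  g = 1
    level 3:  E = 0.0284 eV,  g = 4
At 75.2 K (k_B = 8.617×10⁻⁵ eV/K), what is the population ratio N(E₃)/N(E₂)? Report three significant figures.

0.530

k_BT = 8.617×10⁻⁵ × 75.2 K = 0.0064800 eV.
n₃/n₂ = (g₃/g₂) exp[−(E₃−E₂)/kT] = (4/1) × exp(−(0.0131 eV)/(0.0064800 eV)) = (4/1) × exp(-2.0216) = 0.530.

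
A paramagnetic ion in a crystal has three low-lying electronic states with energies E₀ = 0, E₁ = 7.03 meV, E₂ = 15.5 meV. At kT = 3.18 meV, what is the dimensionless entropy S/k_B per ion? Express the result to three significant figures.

0.361

Eᵢ/kT = 0, 2.2107, 4.8742.
Z = Σ e^(−Eᵢ/kT) = e^(−0) + e^(−2.2107) + e^(−4.8742) = 1.0000 + 0.10962 + 0.0076412 = 1.1173.
⟨E⟩ = Σ EᵢPᵢ = 0.79573 meV.
S/k_B = ln Z + ⟨E⟩/kT = ln(1.1173) + 0.79573/3.18 = 0.11092 + 0.25023 = 0.361.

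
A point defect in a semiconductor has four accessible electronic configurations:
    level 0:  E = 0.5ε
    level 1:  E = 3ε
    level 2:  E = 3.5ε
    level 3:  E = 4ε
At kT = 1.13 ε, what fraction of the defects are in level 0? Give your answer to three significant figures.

0.816

Eᵢ/kT = 0.44248, 2.6549, 3.0973, 3.5398.
Z = Σ e^(−Eᵢ/kT) = e^(−0.44248) + e^(−2.6549) + e^(−3.0973) + e^(−3.5398) = 0.64244 + 0.070306 + 0.045171 + 0.029019 = 0.78694.
P₀ = e^(−E₀/kT) / Z = 0.64244/0.78694 = 0.816.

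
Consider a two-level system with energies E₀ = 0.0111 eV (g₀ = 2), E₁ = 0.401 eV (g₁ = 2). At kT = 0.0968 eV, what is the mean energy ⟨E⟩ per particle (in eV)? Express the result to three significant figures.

0.0179 eV

Eᵢ/kT = 0.11467, 4.1426.
Z = Σ gᵢe^(−Eᵢ/kT) = 2·e^(−0.11467) + 2·e^(−4.1426) = 1.7833 + 0.031763 = 1.8151.
⟨E⟩ = Σ Eᵢ gᵢe^(−Eᵢ/kT) / Z = (0.0111·1.7833 + 0.401·0.031763) / 1.8151 = 0.0179 eV.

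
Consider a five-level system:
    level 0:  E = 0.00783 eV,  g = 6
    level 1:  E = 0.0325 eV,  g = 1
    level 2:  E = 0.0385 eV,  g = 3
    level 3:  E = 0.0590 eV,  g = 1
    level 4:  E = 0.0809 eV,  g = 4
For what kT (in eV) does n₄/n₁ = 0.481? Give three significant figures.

n₄/n₁ = (g₄/g₁) exp[−(E₄−E₁)/kT] = 0.481.
⇒ (E₄−E₁)/kT = ln((4/1)/0.481) = ln(8.3160) = 2.1182.
kT = 0.0484 eV / 2.1182 = 0.0228 eV.

0.0228 eV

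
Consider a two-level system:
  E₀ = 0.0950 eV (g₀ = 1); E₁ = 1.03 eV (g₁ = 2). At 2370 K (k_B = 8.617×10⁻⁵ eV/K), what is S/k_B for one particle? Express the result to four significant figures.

0.1125

k_BT = 8.617×10⁻⁵ × 2370 K = 0.204223 eV.
Eᵢ/kT = 0.465178, 5.04351.
Z = Σ gᵢe^(−Eᵢ/kT) = 1·e^(−0.465178) + 2·e^(−5.04351) = 0.628023 + 0.0129021 = 0.640925.
⟨E⟩ = Σ EᵢPᵢ = 0.113822 eV.
S/k_B = ln Z + ⟨E⟩/kT = ln(0.640925) + 0.113822/0.204223 = -0.444843 + 0.557342 = 0.1125.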